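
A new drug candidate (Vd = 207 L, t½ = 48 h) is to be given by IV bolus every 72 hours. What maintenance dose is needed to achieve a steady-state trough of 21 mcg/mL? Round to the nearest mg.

7948 mg

τ/t½ = 72/48 ≈ 1.5, so f = (1/2)^(72/48) ≈ 0.353553.
Cmin,ss = (D/Vd)·f/(1−f), so D = Cmin,ss·Vd·(1−f)/f.
D = 21 × 207 × (1−f)/f ≈ 21 × 207 × 1.82843 ≈ 7948.19 mg.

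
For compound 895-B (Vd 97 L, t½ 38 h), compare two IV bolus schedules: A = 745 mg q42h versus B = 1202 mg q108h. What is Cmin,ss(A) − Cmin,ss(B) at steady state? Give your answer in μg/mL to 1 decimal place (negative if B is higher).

4.7 μg/mL

Regimen A: f = (1/2)^(42/38) ≈ 0.4648; Cmin,ss = (745/97)·f/(1−f) ≈ 6.670 μg/mL.
Regimen B: f = (1/2)^(108/38) ≈ 0.1395; Cmin,ss = (1202/97)·f/(1−f) ≈ 2.009 μg/mL.
Difference ≈ 6.670 − 2.009 ≈ 4.661 μg/mL.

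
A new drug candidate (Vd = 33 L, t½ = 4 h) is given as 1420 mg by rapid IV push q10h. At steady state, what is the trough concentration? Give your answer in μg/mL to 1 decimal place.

9.2 μg/mL

Over one 10-h interval, 10/4 ≈ 2.5 half-lives elapse, leaving f ≈ 0.1768 of each dose.
Accumulation ratio R = 1/(1 − f) ≈ 1/0.8232 ≈ 1.2148.
Each bolus raises the concentration by D/Vd = 1420/33 ≈ 43.030 μg/mL.
Steady-state peak Cmax,ss = C₀·R ≈ 43.030 × 1.2148 ≈ 52.273 μg/mL.
Steady-state trough Cmin,ss = Cmax,ss·f ≈ 52.273 × 0.1768 ≈ 9.242 μg/mL.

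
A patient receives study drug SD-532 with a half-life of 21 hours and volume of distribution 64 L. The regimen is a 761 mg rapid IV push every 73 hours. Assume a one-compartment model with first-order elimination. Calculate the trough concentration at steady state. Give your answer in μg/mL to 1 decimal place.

1.2 μg/mL

k = ln2/t½ = ln2/21 ≈ 0.033007 h⁻¹; fraction remaining f = e^(−kτ) = e^(−0.033007×73) ≈ 0.0899.
Each bolus raises the concentration by D/Vd = 761/64 ≈ 11.891 μg/mL.
Steady-state trough Cmin,ss = C₀·f/(1−f) ≈ 11.891 × 0.0899/0.9101 ≈ 1.175 μg/mL.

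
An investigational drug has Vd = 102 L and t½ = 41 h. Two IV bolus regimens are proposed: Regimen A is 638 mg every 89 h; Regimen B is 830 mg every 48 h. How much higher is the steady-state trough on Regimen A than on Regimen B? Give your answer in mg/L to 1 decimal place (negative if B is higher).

Regimen A: f = (1/2)^(89/41) ≈ 0.2221; Cmin,ss = (638/102)·f/(1−f) ≈ 1.786 mg/L.
Regimen B: f = (1/2)^(48/41) ≈ 0.4442; Cmin,ss = (830/102)·f/(1−f) ≈ 6.503 mg/L.
Difference ≈ 1.786 − 6.503 ≈ -4.717 mg/L.

-4.7 mg/L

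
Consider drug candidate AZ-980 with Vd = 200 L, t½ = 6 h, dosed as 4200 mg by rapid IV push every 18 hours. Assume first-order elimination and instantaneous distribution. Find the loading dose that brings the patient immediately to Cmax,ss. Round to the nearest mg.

f = (1/2)^(18/6) ≈ 0.125000; accumulation ratio R = 1/(1−f) ≈ 1.14286.
Loading dose to hit Cmax,ss on first dose: D_load = D_maint·R ≈ 4200 × 1.14286 ≈ 4800.01 mg.

4800 mg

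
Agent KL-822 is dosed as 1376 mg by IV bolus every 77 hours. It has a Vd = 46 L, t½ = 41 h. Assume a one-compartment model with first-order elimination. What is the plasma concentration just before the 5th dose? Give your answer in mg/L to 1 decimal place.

11.1 mg/L

f = (1/2)^(τ/t½) = (1/2)^(77/41) ≈ 0.2721.
C₀ = D/Vd = 1376/46 ≈ 29.913 mg/L.
Before the 5th dose, 4 doses have been given. Superposition: Cmin = C₀·(f + f² + … + f^4).
≈ 29.913 × (0.2721 + 0.0740 + 0.0201 + 0.0055) ≈ 29.913 × 0.3717 ≈ 11.119 mg/L.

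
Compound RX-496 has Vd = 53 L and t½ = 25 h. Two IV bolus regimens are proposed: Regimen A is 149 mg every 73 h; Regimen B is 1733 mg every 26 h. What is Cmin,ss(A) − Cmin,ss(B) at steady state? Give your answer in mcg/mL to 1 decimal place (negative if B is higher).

Regimen A: f = (1/2)^(73/25) ≈ 0.1321; Cmin,ss = (149/53)·f/(1−f) ≈ 0.428 mcg/mL.
Regimen B: f = (1/2)^(26/25) ≈ 0.4863; Cmin,ss = (1733/53)·f/(1−f) ≈ 30.954 mcg/mL.
Difference ≈ 0.428 − 30.954 ≈ -30.526 mcg/mL.

-30.5 mcg/mL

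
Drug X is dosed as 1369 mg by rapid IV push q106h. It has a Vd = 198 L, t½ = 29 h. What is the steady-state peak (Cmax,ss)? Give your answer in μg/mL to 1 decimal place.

τ/t½ = 106/29 ≈ 3.6552, so fraction remaining f = (1/2)^(106/29) ≈ 0.0794.
At steady state, accumulation factor R = 1/(1 − e^(−kτ)) ≈ 1.0862.
Single-dose peak C₀ = D/Vd = 1369/198 ≈ 6.914 μg/mL.
Steady-state peak Cmax,ss = C₀·R ≈ 6.914 × 1.0862 ≈ 7.510 μg/mL.

7.5 μg/mL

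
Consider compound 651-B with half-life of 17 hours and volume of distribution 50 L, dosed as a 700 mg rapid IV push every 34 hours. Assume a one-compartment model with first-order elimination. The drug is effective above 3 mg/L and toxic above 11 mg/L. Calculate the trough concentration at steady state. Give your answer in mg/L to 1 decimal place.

τ = 34 h = 2 half-lives, so f = (1/2)^2 = 0.25.
At steady state, R = 1/(1 − 0.25) = 4/3.
Single-dose peak C₀ = D/Vd = 700/50 = 14 mg/L.
Steady-state peak Cmax,ss = C₀·R = 14 × 4/3 ≈ 18.667 mg/L.
Steady-state trough Cmin,ss = Cmax,ss·f ≈ 18.667 × 0.25 ≈ 4.667 mg/L.
Trough 4.7 mg/L vs MEC 3 mg/L: adequate.

4.7 mg/L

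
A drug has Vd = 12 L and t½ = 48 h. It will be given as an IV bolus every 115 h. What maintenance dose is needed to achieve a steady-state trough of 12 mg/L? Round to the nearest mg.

τ/t½ = 115/48 ≈ 2.3958, so f = (1/2)^(115/48) ≈ 0.190013.
Cmin,ss = (D/Vd)·f/(1−f), so D = Cmin,ss·Vd·(1−f)/f.
D = 12 × 12 × (1−f)/f ≈ 12 × 12 × 4.26280 ≈ 613.84 mg.

614 mg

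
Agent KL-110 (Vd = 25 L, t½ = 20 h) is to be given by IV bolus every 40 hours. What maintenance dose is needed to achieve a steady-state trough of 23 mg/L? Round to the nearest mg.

τ/t½ = 40/20 ≈ 2, so f = (1/2)^(40/20) ≈ 0.250000.
Cmin,ss = (D/Vd)·f/(1−f), so D = Cmin,ss·Vd·(1−f)/f.
D = 23 × 25 × (1−f)/f ≈ 23 × 25 × 3.00000 ≈ 1725.00 mg.

1725 mg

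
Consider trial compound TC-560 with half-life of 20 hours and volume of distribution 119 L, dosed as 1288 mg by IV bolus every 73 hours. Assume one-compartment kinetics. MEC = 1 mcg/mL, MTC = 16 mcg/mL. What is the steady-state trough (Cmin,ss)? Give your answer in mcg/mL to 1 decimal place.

k = ln2/t½ = ln2/20 ≈ 0.034657 h⁻¹; fraction remaining f = e^(−kτ) = e^(−0.034657×73) ≈ 0.0797.
Accumulation ratio R = 1/(1 − f) ≈ 1/0.9203 ≈ 1.0866.
Each bolus raises the concentration by D/Vd = 1288/119 ≈ 10.824 mcg/mL.
Cmax,ss = C₀/(1 − f) ≈ 10.824/0.9203 ≈ 11.761 mcg/mL.
Steady-state trough Cmin,ss = Cmax,ss·f ≈ 11.761 × 0.0797 ≈ 0.937 mcg/mL.
Trough 0.9 mcg/mL vs MEC 1 mcg/mL: subtherapeutic.

0.9 mcg/mL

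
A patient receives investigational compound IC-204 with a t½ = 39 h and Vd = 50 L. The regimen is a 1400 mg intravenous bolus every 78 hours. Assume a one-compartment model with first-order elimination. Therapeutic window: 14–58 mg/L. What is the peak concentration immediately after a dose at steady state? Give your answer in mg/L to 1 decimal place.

τ = 78 h = 2 half-lives, so f = (1/2)^2 = 0.25.
At steady state, R = 1/(1 − 0.25) = 4/3.
Single-dose peak C₀ = D/Vd = 1400/50 = 28 mg/L.
Steady-state peak Cmax,ss = C₀·R = 28 × 4/3 ≈ 37.333 mg/L.
Peak 37.3 mg/L vs MTC 58 mg/L: below toxic threshold.

37.3 mg/L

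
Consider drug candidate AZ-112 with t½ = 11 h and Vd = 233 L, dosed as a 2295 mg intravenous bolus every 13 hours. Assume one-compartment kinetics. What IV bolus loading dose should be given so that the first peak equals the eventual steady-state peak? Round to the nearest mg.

4104 mg

f = (1/2)^(13/11) ≈ 0.440796; accumulation ratio R = 1/(1−f) ≈ 1.78826.
Loading dose to hit Cmax,ss on first dose: D_load = D_maint·R ≈ 2295 × 1.78826 ≈ 4104.06 mg.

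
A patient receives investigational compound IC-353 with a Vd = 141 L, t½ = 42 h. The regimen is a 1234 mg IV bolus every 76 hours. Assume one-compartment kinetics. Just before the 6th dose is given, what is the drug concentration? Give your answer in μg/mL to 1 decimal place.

f = (1/2)^(τ/t½) = (1/2)^(76/42) ≈ 0.2853.
C₀ = D/Vd = 1234/141 ≈ 8.752 μg/mL.
Before the 6th dose, 5 doses have been given. Superposition: Cmin = C₀·(f + f² + … + f^5).
≈ 8.752 × (0.2853 + 0.0814 + 0.0232 + 0.0066 + 0.0019) ≈ 8.752 × 0.3984 ≈ 3.487 μg/mL.

3.5 μg/mL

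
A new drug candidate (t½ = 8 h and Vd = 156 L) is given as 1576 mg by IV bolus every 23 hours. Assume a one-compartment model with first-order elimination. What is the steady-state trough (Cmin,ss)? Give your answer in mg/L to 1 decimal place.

1.6 mg/L

τ/t½ = 23/8 ≈ 2.875, so fraction remaining f = (1/2)^(23/8) ≈ 0.1363.
Accumulation ratio R = 1/(1 − f) ≈ 1/0.8637 ≈ 1.1578.
Each bolus raises the concentration by D/Vd = 1576/156 ≈ 10.103 mg/L.
Steady-state peak Cmax,ss = C₀·R ≈ 10.103 × 1.1578 ≈ 11.697 mg/L.
One interval later, Cmin,ss = Cmax,ss·e^(−kτ) ≈ 11.697 × 0.1363 ≈ 1.594 mg/L.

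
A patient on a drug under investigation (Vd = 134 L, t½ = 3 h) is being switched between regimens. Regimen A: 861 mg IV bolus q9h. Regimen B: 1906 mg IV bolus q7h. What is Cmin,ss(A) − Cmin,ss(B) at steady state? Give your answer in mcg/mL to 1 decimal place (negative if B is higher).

Regimen A: f = (1/2)^(9/3) ≈ 0.1250; Cmin,ss = (861/134)·f/(1−f) ≈ 0.918 mcg/mL.
Regimen B: f = (1/2)^(7/3) ≈ 0.1984; Cmin,ss = (1906/134)·f/(1−f) ≈ 3.520 mcg/mL.
Difference ≈ 0.918 − 3.520 ≈ -2.602 mcg/mL.

-2.6 mcg/mL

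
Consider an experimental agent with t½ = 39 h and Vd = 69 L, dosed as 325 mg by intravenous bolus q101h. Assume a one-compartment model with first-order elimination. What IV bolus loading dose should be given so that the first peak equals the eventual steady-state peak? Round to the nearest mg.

390 mg

f = (1/2)^(101/39) ≈ 0.166115; accumulation ratio R = 1/(1−f) ≈ 1.19921.
Loading dose to hit Cmax,ss on first dose: D_load = D_maint·R ≈ 325 × 1.19921 ≈ 389.74 mg.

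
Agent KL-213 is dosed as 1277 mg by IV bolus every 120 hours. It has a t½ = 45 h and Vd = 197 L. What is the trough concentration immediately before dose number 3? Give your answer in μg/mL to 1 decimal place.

1.2 μg/mL

f = (1/2)^(τ/t½) = (1/2)^(120/45) ≈ 0.1575.
C₀ = D/Vd = 1277/197 ≈ 6.482 μg/mL.
Before the 3rd dose, 2 doses have been given. Superposition: Cmin = C₀·(f + f²).
≈ 6.482 × (0.1575 + 0.0248) ≈ 6.482 × 0.1823 ≈ 1.182 μg/mL.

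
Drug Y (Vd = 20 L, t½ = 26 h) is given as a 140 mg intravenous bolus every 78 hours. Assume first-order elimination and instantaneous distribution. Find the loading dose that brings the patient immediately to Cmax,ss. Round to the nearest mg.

160 mg

f = (1/2)^(78/26) ≈ 0.125000; accumulation ratio R = 1/(1−f) ≈ 1.14286.
Loading dose to hit Cmax,ss on first dose: D_load = D_maint·R ≈ 140 × 1.14286 ≈ 160.00 mg.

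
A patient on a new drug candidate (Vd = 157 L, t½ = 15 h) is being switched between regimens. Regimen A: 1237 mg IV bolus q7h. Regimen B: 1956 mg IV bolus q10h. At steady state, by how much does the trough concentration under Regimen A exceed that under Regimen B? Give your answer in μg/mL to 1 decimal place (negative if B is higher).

Regimen A: f = (1/2)^(7/15) ≈ 0.7236; Cmin,ss = (1237/157)·f/(1−f) ≈ 20.627 μg/mL.
Regimen B: f = (1/2)^(10/15) ≈ 0.6300; Cmin,ss = (1956/157)·f/(1−f) ≈ 21.213 μg/mL.
Difference ≈ 20.627 − 21.213 ≈ -0.586 μg/mL.

-0.6 μg/mL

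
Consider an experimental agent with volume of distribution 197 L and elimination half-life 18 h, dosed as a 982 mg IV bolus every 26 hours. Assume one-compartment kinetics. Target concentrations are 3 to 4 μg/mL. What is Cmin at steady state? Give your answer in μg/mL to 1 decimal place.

2.9 μg/mL

k = ln2/t½ = ln2/18 ≈ 0.038508 h⁻¹; fraction remaining f = e^(−kτ) = e^(−0.038508×26) ≈ 0.3674.
At steady state, accumulation factor R = 1/(1 − e^(−kτ)) ≈ 1.5808.
Each bolus raises the concentration by D/Vd = 982/197 ≈ 4.985 μg/mL.
Cmax,ss = C₀/(1 − f) ≈ 4.985/0.6326 ≈ 7.880 μg/mL.
One interval later, Cmin,ss = Cmax,ss·e^(−kτ) ≈ 7.880 × 0.3674 ≈ 2.895 μg/mL.
Trough 2.9 μg/mL vs MEC 3 μg/mL: subtherapeutic.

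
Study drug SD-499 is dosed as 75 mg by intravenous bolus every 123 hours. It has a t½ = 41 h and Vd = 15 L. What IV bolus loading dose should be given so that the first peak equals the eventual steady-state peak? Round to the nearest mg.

86 mg

f = (1/2)^(123/41) ≈ 0.125000; accumulation ratio R = 1/(1−f) ≈ 1.14286.
Loading dose to hit Cmax,ss on first dose: D_load = D_maint·R ≈ 75 × 1.14286 ≈ 85.71 mg.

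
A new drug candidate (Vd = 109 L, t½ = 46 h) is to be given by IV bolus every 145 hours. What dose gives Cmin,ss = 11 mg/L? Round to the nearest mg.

9460 mg

τ/t½ = 145/46 ≈ 3.1522, so f = (1/2)^(145/46) ≈ 0.112487.
Cmin,ss = (D/Vd)·f/(1−f), so D = Cmin,ss·Vd·(1−f)/f.
D = 11 × 109 × (1−f)/f ≈ 11 × 109 × 7.88992 ≈ 9460.01 mg.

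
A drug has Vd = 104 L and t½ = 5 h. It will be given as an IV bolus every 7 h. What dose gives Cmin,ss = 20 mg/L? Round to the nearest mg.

τ/t½ = 7/5 ≈ 1.4, so f = (1/2)^(7/5) ≈ 0.378929.
Cmin,ss = (D/Vd)·f/(1−f), so D = Cmin,ss·Vd·(1−f)/f.
D = 20 × 104 × (1−f)/f ≈ 20 × 104 × 1.63902 ≈ 3409.16 mg.

3409 mg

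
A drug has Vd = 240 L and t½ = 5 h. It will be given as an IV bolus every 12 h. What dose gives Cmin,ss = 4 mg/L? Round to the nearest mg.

τ/t½ = 12/5 ≈ 2.4, so f = (1/2)^(12/5) ≈ 0.189465.
Cmin,ss = (D/Vd)·f/(1−f), so D = Cmin,ss·Vd·(1−f)/f.
D = 4 × 240 × (1−f)/f ≈ 4 × 240 × 4.27802 ≈ 4106.90 mg.

4107 mg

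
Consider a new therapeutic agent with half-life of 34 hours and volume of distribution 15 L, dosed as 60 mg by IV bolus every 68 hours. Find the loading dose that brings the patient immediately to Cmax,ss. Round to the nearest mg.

80 mg

f = (1/2)^(68/34) ≈ 0.250000; accumulation ratio R = 1/(1−f) ≈ 1.33333.
Loading dose to hit Cmax,ss on first dose: D_load = D_maint·R ≈ 60 × 1.33333 ≈ 80.00 mg.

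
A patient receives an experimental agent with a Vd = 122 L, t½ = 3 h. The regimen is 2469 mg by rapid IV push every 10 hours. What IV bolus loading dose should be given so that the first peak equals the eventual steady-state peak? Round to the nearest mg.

2741 mg

f = (1/2)^(10/3) ≈ 0.099213; accumulation ratio R = 1/(1−f) ≈ 1.11014.
Loading dose to hit Cmax,ss on first dose: D_load = D_maint·R ≈ 2469 × 1.11014 ≈ 2740.94 mg.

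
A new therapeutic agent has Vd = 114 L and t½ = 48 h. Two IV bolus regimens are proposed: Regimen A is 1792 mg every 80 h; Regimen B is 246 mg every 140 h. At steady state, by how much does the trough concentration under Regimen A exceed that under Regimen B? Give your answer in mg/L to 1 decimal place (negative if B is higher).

6.9 mg/L

Regimen A: f = (1/2)^(80/48) ≈ 0.3150; Cmin,ss = (1792/114)·f/(1−f) ≈ 7.229 mg/L.
Regimen B: f = (1/2)^(140/48) ≈ 0.1324; Cmin,ss = (246/114)·f/(1−f) ≈ 0.329 mg/L.
Difference ≈ 7.229 − 0.329 ≈ 6.900 mg/L.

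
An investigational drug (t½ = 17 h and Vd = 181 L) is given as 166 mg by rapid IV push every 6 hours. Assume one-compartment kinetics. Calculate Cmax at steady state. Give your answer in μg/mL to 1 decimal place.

τ/t½ = 6/17 ≈ 0.35294, so fraction remaining f = (1/2)^(6/17) ≈ 0.7830.
Accumulation ratio R = 1/(1 − f) ≈ 1/0.2170 ≈ 4.6083.
Each bolus raises the concentration by D/Vd = 166/181 ≈ 0.917 μg/mL.
Cmax,ss = C₀/(1 − f) ≈ 0.917/0.2170 ≈ 4.226 μg/mL.

4.2 μg/mL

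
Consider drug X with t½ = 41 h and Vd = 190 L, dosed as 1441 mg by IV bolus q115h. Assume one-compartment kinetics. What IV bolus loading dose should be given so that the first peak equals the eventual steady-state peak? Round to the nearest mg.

1682 mg

f = (1/2)^(115/41) ≈ 0.143103; accumulation ratio R = 1/(1−f) ≈ 1.16700.
Loading dose to hit Cmax,ss on first dose: D_load = D_maint·R ≈ 1441 × 1.16700 ≈ 1681.65 mg.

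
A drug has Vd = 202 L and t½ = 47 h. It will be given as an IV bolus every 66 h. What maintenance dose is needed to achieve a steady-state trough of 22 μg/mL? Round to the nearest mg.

7318 mg

τ/t½ = 66/47 ≈ 1.4043, so f = (1/2)^(66/47) ≈ 0.377813.
Cmin,ss = (D/Vd)·f/(1−f), so D = Cmin,ss·Vd·(1−f)/f.
D = 22 × 202 × (1−f)/f ≈ 22 × 202 × 1.64681 ≈ 7318.42 mg.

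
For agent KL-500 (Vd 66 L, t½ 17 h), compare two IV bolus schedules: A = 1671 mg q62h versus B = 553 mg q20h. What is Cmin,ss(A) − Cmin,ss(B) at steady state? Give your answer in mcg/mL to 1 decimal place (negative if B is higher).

-4.5 mcg/mL

Regimen A: f = (1/2)^(62/17) ≈ 0.0798; Cmin,ss = (1671/66)·f/(1−f) ≈ 2.196 mcg/mL.
Regimen B: f = (1/2)^(20/17) ≈ 0.4424; Cmin,ss = (553/66)·f/(1−f) ≈ 6.648 mcg/mL.
Difference ≈ 2.196 − 6.648 ≈ -4.452 mcg/mL.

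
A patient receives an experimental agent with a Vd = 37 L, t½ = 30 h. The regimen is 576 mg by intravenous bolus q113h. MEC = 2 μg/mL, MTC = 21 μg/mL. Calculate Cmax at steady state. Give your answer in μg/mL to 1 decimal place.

16.8 μg/mL

k = ln2/t½ = ln2/30 ≈ 0.023105 h⁻¹; fraction remaining f = e^(−kτ) = e^(−0.023105×113) ≈ 0.0735.
At steady state, accumulation factor R = 1/(1 − e^(−kτ)) ≈ 1.0793.
Each bolus raises the concentration by D/Vd = 576/37 ≈ 15.568 μg/mL.
Steady-state peak Cmax,ss = C₀·R ≈ 15.568 × 1.0793 ≈ 16.803 μg/mL.
Peak 16.8 μg/mL vs MTC 21 μg/mL: below toxic threshold.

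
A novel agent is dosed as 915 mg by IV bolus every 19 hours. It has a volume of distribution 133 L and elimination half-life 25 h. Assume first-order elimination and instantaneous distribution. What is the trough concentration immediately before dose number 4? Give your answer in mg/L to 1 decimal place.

f = (1/2)^(τ/t½) = (1/2)^(19/25) ≈ 0.5905.
C₀ = D/Vd = 915/133 ≈ 6.880 mg/L.
Before the 4th dose, 3 doses have been given. Superposition: Cmin = C₀·(f + f² + … + f^3).
≈ 6.880 × (0.5905 + 0.3487 + 0.2059) ≈ 6.880 × 1.1451 ≈ 7.878 mg/L.

7.9 mg/L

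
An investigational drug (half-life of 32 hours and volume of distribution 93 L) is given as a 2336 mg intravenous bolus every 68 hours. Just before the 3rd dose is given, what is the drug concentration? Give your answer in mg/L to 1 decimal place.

7.1 mg/L

f = (1/2)^(τ/t½) = (1/2)^(68/32) ≈ 0.2293.
C₀ = D/Vd = 2336/93 ≈ 25.118 mg/L.
Before the 3rd dose, 2 doses have been given. Superposition: Cmin = C₀·(f + f²).
≈ 25.118 × (0.2293 + 0.0526) ≈ 25.118 × 0.2819 ≈ 7.081 mg/L.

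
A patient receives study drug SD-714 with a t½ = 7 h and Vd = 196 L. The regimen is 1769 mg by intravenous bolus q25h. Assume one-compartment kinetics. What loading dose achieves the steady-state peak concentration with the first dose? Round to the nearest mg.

f = (1/2)^(25/7) ≈ 0.084119; accumulation ratio R = 1/(1−f) ≈ 1.09184.
Loading dose to hit Cmax,ss on first dose: D_load = D_maint·R ≈ 1769 × 1.09184 ≈ 1931.46 mg.

1931 mg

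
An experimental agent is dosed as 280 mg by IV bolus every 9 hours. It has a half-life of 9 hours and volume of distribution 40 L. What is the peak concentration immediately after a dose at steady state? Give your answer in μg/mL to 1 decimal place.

The dosing interval is 1 half-life, so f = 2^(−1) = 0.5.
At steady state, R = 1/(1 − 0.5) = 2/1.
Single-dose peak C₀ = D/Vd = 280/40 = 7 μg/mL.
Steady-state peak Cmax,ss = C₀·R = 7 × 2/1 ≈ 14.000 μg/mL.

14.0 μg/mL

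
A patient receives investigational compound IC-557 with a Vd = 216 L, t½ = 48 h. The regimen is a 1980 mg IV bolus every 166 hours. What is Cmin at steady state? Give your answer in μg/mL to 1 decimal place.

0.9 μg/mL

k = ln2/t½ = ln2/48 ≈ 0.014441 h⁻¹; fraction remaining f = e^(−kτ) = e^(−0.014441×166) ≈ 0.0910.
Accumulation ratio R = 1/(1 − f) ≈ 1/0.9090 ≈ 1.1001.
Single-dose peak C₀ = D/Vd = 1980/216 ≈ 9.167 μg/mL.
Steady-state peak Cmax,ss = C₀·R ≈ 9.167 × 1.1001 ≈ 10.085 μg/mL.
One interval later, Cmin,ss = Cmax,ss·e^(−kτ) ≈ 10.085 × 0.0910 ≈ 0.918 μg/mL.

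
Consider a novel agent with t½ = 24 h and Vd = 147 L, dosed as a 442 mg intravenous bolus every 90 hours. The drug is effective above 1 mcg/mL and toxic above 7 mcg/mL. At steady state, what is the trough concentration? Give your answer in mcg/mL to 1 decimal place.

0.2 mcg/mL

k = ln2/t½ = ln2/24 ≈ 0.028881 h⁻¹; fraction remaining f = e^(−kτ) = e^(−0.028881×90) ≈ 0.0743.
At steady state, accumulation factor R = 1/(1 − e^(−kτ)) ≈ 1.0803.
Each bolus raises the concentration by D/Vd = 442/147 ≈ 3.007 mcg/mL.
Cmax,ss = C₀/(1 − f) ≈ 3.007/0.9257 ≈ 3.248 mcg/mL.
One interval later, Cmin,ss = Cmax,ss·e^(−kτ) ≈ 3.248 × 0.0743 ≈ 0.241 mcg/mL.
Trough 0.2 mcg/mL vs MEC 1 mcg/mL: subtherapeutic.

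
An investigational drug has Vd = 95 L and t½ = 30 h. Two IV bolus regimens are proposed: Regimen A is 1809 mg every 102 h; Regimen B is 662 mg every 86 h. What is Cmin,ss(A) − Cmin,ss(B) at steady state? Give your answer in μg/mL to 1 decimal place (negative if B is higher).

Regimen A: f = (1/2)^(102/30) ≈ 0.0947; Cmin,ss = (1809/95)·f/(1−f) ≈ 1.992 μg/mL.
Regimen B: f = (1/2)^(86/30) ≈ 0.1371; Cmin,ss = (662/95)·f/(1−f) ≈ 1.107 μg/mL.
Difference ≈ 1.992 − 1.107 ≈ 0.885 μg/mL.

0.9 μg/mL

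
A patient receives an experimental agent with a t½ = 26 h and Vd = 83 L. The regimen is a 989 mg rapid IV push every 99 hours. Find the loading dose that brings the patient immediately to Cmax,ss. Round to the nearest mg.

1065 mg

f = (1/2)^(99/26) ≈ 0.071412; accumulation ratio R = 1/(1−f) ≈ 1.07690.
Loading dose to hit Cmax,ss on first dose: D_load = D_maint·R ≈ 989 × 1.07690 ≈ 1065.05 mg.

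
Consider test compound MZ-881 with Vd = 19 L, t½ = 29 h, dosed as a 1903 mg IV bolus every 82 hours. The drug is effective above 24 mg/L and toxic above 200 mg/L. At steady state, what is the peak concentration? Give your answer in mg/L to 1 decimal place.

k = ln2/t½ = ln2/29 ≈ 0.023902 h⁻¹; fraction remaining f = e^(−kτ) = e^(−0.023902×82) ≈ 0.1409.
Accumulation ratio R = 1/(1 − f) ≈ 1/0.8591 ≈ 1.1640.
Single-dose peak C₀ = D/Vd = 1903/19 ≈ 100.158 mg/L.
Steady-state peak Cmax,ss = C₀·R ≈ 100.158 × 1.1640 ≈ 116.584 mg/L.
Peak 116.6 mg/L vs MTC 200 mg/L: below toxic threshold.

116.6 mg/L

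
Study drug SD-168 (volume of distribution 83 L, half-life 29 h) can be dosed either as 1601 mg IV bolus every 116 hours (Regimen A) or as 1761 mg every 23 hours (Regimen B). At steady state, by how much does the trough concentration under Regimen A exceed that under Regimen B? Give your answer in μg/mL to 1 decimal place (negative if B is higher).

Regimen A: f = (1/2)^(116/29) ≈ 0.0625; Cmin,ss = (1601/83)·f/(1−f) ≈ 1.286 μg/mL.
Regimen B: f = (1/2)^(23/29) ≈ 0.5771; Cmin,ss = (1761/83)·f/(1−f) ≈ 28.953 μg/mL.
Difference ≈ 1.286 − 28.953 ≈ -27.667 μg/mL.

-27.7 μg/mL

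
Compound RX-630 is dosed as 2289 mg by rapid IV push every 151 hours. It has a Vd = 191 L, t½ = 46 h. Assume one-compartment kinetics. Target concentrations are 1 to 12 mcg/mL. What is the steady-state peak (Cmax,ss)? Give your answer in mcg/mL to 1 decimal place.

13.4 mcg/mL

Over one 151-h interval, 151/46 ≈ 3.2826 half-lives elapse, leaving f ≈ 0.1028 of each dose.
At steady state, accumulation factor R = 1/(1 − e^(−kτ)) ≈ 1.1146.
Each bolus raises the concentration by D/Vd = 2289/191 ≈ 11.984 mcg/mL.
Steady-state peak Cmax,ss = C₀·R ≈ 11.984 × 1.1146 ≈ 13.357 mcg/mL.
Peak 13.4 mcg/mL vs MTC 12 mcg/mL: exceeds toxic threshold.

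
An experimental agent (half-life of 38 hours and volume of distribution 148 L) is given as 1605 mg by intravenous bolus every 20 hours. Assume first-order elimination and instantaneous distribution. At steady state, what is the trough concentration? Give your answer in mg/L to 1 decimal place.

24.6 mg/L

τ/t½ = 20/38 ≈ 0.52632, so fraction remaining f = (1/2)^(20/38) ≈ 0.6943.
Each bolus raises the concentration by D/Vd = 1605/148 ≈ 10.845 mg/L.
Steady-state trough Cmin,ss = C₀·f/(1−f) ≈ 10.845 × 0.6943/0.3057 ≈ 24.631 mg/L.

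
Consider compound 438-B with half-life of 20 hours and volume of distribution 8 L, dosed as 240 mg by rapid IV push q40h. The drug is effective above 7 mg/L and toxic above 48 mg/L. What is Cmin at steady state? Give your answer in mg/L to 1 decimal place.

The dosing interval is 2 half-lives, so f = 2^(−2) = 0.25.
At steady state, R = 1/(1 − 0.25) = 4/3.
Single-dose peak C₀ = D/Vd = 240/8 = 30 mg/L.
Steady-state peak Cmax,ss = C₀·R = 30 × 4/3 ≈ 40.000 mg/L.
Steady-state trough Cmin,ss = Cmax,ss·f ≈ 40.000 × 0.25 ≈ 10.000 mg/L.
Trough 10.0 mg/L vs MEC 7 mg/L: adequate.

10.0 mg/L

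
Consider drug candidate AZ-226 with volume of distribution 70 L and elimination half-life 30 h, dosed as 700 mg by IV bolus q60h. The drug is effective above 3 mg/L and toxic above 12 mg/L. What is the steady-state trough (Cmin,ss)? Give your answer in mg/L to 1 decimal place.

The dosing interval is 2 half-lives, so f = 2^(−2) = 0.25.
Accumulation ratio R = 1/(1 − f) = 1/0.75 = 4/3.
Single-dose peak C₀ = D/Vd = 700/70 = 10 mg/L.
Steady-state peak Cmax,ss = C₀·R = 10 × 4/3 ≈ 13.333 mg/L.
Steady-state trough Cmin,ss = Cmax,ss·f ≈ 13.333 × 0.25 ≈ 3.333 mg/L.
Trough 3.3 mg/L vs MEC 3 mg/L: adequate.

3.3 mg/L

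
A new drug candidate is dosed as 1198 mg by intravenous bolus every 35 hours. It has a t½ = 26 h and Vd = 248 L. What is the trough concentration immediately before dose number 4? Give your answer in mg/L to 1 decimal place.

2.9 mg/L

f = (1/2)^(τ/t½) = (1/2)^(35/26) ≈ 0.3933.
C₀ = D/Vd = 1198/248 ≈ 4.831 mg/L.
Before the 4th dose, 3 doses have been given. Superposition: Cmin = C₀·(f + f² + … + f^3).
≈ 4.831 × (0.3933 + 0.1547 + 0.0608) ≈ 4.831 × 0.6088 ≈ 2.941 mg/L.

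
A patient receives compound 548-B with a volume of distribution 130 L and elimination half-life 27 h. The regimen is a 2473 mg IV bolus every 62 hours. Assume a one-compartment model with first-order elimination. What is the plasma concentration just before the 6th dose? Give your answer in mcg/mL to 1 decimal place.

4.9 mcg/mL

f = (1/2)^(τ/t½) = (1/2)^(62/27) ≈ 0.2036.
C₀ = D/Vd = 2473/130 ≈ 19.023 mcg/mL.
Before the 6th dose, 5 doses have been given. Superposition: Cmin = C₀·(f + f² + … + f^5).
≈ 19.023 × (0.2036 + 0.0415 + 0.0084 + 0.0017 + 0.0003) ≈ 19.023 × 0.2555 ≈ 4.860 mcg/mL.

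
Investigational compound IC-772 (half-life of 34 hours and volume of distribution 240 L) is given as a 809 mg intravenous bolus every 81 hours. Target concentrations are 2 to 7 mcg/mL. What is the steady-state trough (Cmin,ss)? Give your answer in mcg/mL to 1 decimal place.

τ/t½ = 81/34 ≈ 2.3824, so fraction remaining f = (1/2)^(81/34) ≈ 0.1918.
Accumulation ratio R = 1/(1 − f) ≈ 1/0.8082 ≈ 1.2373.
Single-dose peak C₀ = D/Vd = 809/240 ≈ 3.371 mcg/mL.
Cmax,ss = C₀/(1 − f) ≈ 3.371/0.8082 ≈ 4.171 mcg/mL.
One interval later, Cmin,ss = Cmax,ss·e^(−kτ) ≈ 4.171 × 0.1918 ≈ 0.800 mcg/mL.
Trough 0.8 mcg/mL vs MEC 2 mcg/mL: subtherapeutic.

0.8 mcg/mL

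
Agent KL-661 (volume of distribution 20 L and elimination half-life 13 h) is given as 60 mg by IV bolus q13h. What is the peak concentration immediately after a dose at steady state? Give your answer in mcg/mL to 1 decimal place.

The dosing interval is 1 half-life, so f = 2^(−1) = 0.5.
Accumulation ratio R = 1/(1 − f) = 1/0.5 = 2/1.
Single-dose peak C₀ = D/Vd = 60/20 = 3 mcg/mL.
Steady-state peak Cmax,ss = C₀·R = 3 × 2/1 ≈ 6.000 mcg/mL.

6.0 mcg/mL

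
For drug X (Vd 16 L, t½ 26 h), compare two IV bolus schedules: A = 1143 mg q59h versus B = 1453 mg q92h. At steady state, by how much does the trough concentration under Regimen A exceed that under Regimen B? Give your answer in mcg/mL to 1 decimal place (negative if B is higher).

Regimen A: f = (1/2)^(59/26) ≈ 0.2074; Cmin,ss = (1143/16)·f/(1−f) ≈ 18.693 mcg/mL.
Regimen B: f = (1/2)^(92/26) ≈ 0.0861; Cmin,ss = (1453/16)·f/(1−f) ≈ 8.556 mcg/mL.
Difference ≈ 18.693 − 8.556 ≈ 10.137 mcg/mL.

10.1 mcg/mL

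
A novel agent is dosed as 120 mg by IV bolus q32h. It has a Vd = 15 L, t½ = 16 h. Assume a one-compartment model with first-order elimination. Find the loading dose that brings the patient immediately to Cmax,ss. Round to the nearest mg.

f = (1/2)^(32/16) ≈ 0.250000; accumulation ratio R = 1/(1−f) ≈ 1.33333.
Loading dose to hit Cmax,ss on first dose: D_load = D_maint·R ≈ 120 × 1.33333 ≈ 160.00 mg.

160 mg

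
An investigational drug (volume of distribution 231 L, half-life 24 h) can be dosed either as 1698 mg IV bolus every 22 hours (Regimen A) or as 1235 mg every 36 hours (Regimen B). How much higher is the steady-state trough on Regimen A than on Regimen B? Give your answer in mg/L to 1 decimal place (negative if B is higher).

Regimen A: f = (1/2)^(22/24) ≈ 0.5297; Cmin,ss = (1698/231)·f/(1−f) ≈ 8.279 mg/L.
Regimen B: f = (1/2)^(36/24) ≈ 0.3536; Cmin,ss = (1235/231)·f/(1−f) ≈ 2.925 mg/L.
Difference ≈ 8.279 − 2.925 ≈ 5.354 mg/L.

5.4 mg/L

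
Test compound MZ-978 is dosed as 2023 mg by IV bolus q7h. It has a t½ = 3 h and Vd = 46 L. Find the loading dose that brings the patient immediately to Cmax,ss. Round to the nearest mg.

2524 mg

f = (1/2)^(7/3) ≈ 0.198425; accumulation ratio R = 1/(1−f) ≈ 1.24754.
Loading dose to hit Cmax,ss on first dose: D_load = D_maint·R ≈ 2023 × 1.24754 ≈ 2523.77 mg.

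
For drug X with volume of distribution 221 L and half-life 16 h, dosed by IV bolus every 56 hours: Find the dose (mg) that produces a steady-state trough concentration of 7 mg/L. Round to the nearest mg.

15955 mg

τ/t½ = 56/16 ≈ 3.5, so f = (1/2)^(56/16) ≈ 0.088388.
Cmin,ss = (D/Vd)·f/(1−f), so D = Cmin,ss·Vd·(1−f)/f.
D = 7 × 221 × (1−f)/f ≈ 7 × 221 × 10.31375 ≈ 15955.37 mg.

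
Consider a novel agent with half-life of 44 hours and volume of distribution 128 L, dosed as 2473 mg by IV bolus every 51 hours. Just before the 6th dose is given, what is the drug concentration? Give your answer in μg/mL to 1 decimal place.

f = (1/2)^(τ/t½) = (1/2)^(51/44) ≈ 0.4478.
C₀ = D/Vd = 2473/128 ≈ 19.320 μg/mL.
Before the 6th dose, 5 doses have been given. Superposition: Cmin = C₀·(f + f² + … + f^5).
≈ 19.320 × (0.4478 + 0.2005 + 0.0898 + 0.0402 + 0.0180) ≈ 19.320 × 0.7963 ≈ 15.385 μg/mL.

15.4 μg/mL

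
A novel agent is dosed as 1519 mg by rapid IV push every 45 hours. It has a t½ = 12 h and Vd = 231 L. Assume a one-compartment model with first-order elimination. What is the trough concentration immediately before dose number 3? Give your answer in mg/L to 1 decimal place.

0.5 mg/L

f = (1/2)^(τ/t½) = (1/2)^(45/12) ≈ 0.0743.
C₀ = D/Vd = 1519/231 ≈ 6.576 mg/L.
Before the 3rd dose, 2 doses have been given. Superposition: Cmin = C₀·(f + f²).
≈ 6.576 × (0.0743 + 0.0055) ≈ 6.576 × 0.0798 ≈ 0.525 mg/L.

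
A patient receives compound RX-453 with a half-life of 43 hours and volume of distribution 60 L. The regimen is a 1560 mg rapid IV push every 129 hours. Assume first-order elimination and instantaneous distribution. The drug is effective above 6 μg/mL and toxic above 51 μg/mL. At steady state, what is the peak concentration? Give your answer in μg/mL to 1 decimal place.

29.7 μg/mL

The dosing interval is 3 half-lives, so f = 2^(−3) = 0.125.
At steady state, R = 1/(1 − 0.125) = 8/7.
Single-dose peak C₀ = D/Vd = 1560/60 = 26 μg/mL.
Steady-state peak Cmax,ss = C₀·R = 26 × 8/7 ≈ 29.714 μg/mL.
Peak 29.7 μg/mL vs MTC 51 μg/mL: below toxic threshold.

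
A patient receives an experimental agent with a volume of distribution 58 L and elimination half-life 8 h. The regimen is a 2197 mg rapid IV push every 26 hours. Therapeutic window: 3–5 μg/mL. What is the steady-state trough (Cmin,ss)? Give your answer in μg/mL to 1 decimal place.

4.4 μg/mL

Over one 26-h interval, 26/8 ≈ 3.25 half-lives elapse, leaving f ≈ 0.1051 of each dose.
Each bolus raises the concentration by D/Vd = 2197/58 ≈ 37.879 μg/mL.
Steady-state trough Cmin,ss = C₀·f/(1−f) ≈ 37.879 × 0.1051/0.8949 ≈ 4.449 μg/mL.
Trough 4.4 μg/mL vs MEC 3 μg/mL: adequate.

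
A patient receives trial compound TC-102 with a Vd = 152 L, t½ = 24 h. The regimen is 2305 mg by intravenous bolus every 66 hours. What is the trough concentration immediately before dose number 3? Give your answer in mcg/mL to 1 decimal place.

f = (1/2)^(τ/t½) = (1/2)^(66/24) ≈ 0.1487.
C₀ = D/Vd = 2305/152 ≈ 15.164 mcg/mL.
Before the 3rd dose, 2 doses have been given. Superposition: Cmin = C₀·(f + f²).
≈ 15.164 × (0.1487 + 0.0221) ≈ 15.164 × 0.1708 ≈ 2.590 mcg/mL.

2.6 mcg/mL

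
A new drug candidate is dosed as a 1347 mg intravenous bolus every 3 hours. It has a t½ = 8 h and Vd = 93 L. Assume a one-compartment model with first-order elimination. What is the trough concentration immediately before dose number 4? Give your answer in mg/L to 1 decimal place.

26.4 mg/L

f = (1/2)^(τ/t½) = (1/2)^(3/8) ≈ 0.7711.
C₀ = D/Vd = 1347/93 ≈ 14.484 mg/L.
Before the 4th dose, 3 doses have been given. Superposition: Cmin = C₀·(f + f² + … + f^3).
≈ 14.484 × (0.7711 + 0.5946 + 0.4585) ≈ 14.484 × 1.8242 ≈ 26.422 mg/L.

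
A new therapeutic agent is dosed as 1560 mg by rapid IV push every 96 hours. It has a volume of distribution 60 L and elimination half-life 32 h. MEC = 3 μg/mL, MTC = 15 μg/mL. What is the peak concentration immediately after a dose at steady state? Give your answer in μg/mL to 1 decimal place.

τ = 96 h = 3 half-lives, so f = (1/2)^3 = 0.125.
At steady state, R = 1/(1 − 0.125) = 8/7.
Single-dose peak C₀ = D/Vd = 1560/60 = 26 μg/mL.
Steady-state peak Cmax,ss = C₀·R = 26 × 8/7 ≈ 29.714 μg/mL.
Peak 29.7 μg/mL vs MTC 15 μg/mL: exceeds toxic threshold.

29.7 μg/mL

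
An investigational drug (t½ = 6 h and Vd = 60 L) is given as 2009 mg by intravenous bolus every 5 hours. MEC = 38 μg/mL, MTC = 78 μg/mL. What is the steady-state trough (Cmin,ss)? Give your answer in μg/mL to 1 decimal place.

42.8 μg/mL

τ/t½ = 5/6 ≈ 0.83333, so fraction remaining f = (1/2)^(5/6) ≈ 0.5612.
Each bolus raises the concentration by D/Vd = 2009/60 ≈ 33.483 μg/mL.
Steady-state trough Cmin,ss = C₀·f/(1−f) ≈ 33.483 × 0.5612/0.4388 ≈ 42.823 μg/mL.
Trough 42.8 μg/mL vs MEC 38 μg/mL: adequate.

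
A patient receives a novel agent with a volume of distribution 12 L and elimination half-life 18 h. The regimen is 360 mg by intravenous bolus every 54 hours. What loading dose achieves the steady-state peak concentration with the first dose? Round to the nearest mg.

f = (1/2)^(54/18) ≈ 0.125000; accumulation ratio R = 1/(1−f) ≈ 1.14286.
Loading dose to hit Cmax,ss on first dose: D_load = D_maint·R ≈ 360 × 1.14286 ≈ 411.43 mg.

411 mg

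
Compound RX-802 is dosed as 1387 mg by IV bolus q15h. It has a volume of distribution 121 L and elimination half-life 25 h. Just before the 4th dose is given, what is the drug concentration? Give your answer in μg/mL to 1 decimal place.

15.8 μg/mL

f = (1/2)^(τ/t½) = (1/2)^(15/25) ≈ 0.6598.
C₀ = D/Vd = 1387/121 ≈ 11.463 μg/mL.
Before the 4th dose, 3 doses have been given. Superposition: Cmin = C₀·(f + f² + … + f^3).
≈ 11.463 × (0.6598 + 0.4353 + 0.2872) ≈ 11.463 × 1.3823 ≈ 15.845 μg/mL.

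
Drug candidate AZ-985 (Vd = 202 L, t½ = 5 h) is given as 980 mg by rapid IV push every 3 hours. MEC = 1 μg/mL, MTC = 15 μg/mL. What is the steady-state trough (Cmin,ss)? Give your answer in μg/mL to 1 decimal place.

9.4 μg/mL

τ/t½ = 3/5 ≈ 0.6, so fraction remaining f = (1/2)^(3/5) ≈ 0.6598.
At steady state, accumulation factor R = 1/(1 − e^(−kτ)) ≈ 2.9394.
Single-dose peak C₀ = D/Vd = 980/202 ≈ 4.851 μg/mL.
Cmax,ss = C₀/(1 − f) ≈ 4.851/0.3402 ≈ 14.259 μg/mL.
One interval later, Cmin,ss = Cmax,ss·e^(−kτ) ≈ 14.259 × 0.6598 ≈ 9.408 μg/mL.
Trough 9.4 μg/mL vs MEC 1 μg/mL: adequate.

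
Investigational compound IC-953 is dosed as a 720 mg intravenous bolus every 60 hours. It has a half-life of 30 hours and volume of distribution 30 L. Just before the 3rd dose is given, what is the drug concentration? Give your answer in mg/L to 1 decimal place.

f = (1/2)^(τ/t½) = (1/2)^(60/30) ≈ 0.2500.
C₀ = D/Vd = 720/30 ≈ 24.000 mg/L.
Before the 3rd dose, 2 doses have been given. Superposition: Cmin = C₀·(f + f²).
≈ 24.000 × (0.2500 + 0.0625) ≈ 24.000 × 0.3125 ≈ 7.500 mg/L.

7.5 mg/L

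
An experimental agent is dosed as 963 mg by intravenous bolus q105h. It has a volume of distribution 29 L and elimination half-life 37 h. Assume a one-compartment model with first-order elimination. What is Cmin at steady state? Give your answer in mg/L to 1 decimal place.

k = ln2/t½ = ln2/37 ≈ 0.018734 h⁻¹; fraction remaining f = e^(−kτ) = e^(−0.018734×105) ≈ 0.1399.
At steady state, accumulation factor R = 1/(1 − e^(−kτ)) ≈ 1.1627.
Single-dose peak C₀ = D/Vd = 963/29 ≈ 33.207 mg/L.
Cmax,ss = C₀/(1 − f) ≈ 33.207/0.8601 ≈ 38.608 mg/L.
Steady-state trough Cmin,ss = Cmax,ss·f ≈ 38.608 × 0.1399 ≈ 5.401 mg/L.

5.4 mg/L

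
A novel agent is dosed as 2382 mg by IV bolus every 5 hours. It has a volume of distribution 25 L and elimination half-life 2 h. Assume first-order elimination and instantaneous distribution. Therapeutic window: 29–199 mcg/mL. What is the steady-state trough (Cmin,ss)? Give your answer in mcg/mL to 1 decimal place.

Over one 5-h interval, 5/2 ≈ 2.5 half-lives elapse, leaving f ≈ 0.1768 of each dose.
Accumulation ratio R = 1/(1 − f) ≈ 1/0.8232 ≈ 1.2148.
Each bolus raises the concentration by D/Vd = 2382/25 ≈ 95.280 mcg/mL.
Cmax,ss = C₀/(1 − f) ≈ 95.280/0.8232 ≈ 115.743 mcg/mL.
One interval later, Cmin,ss = Cmax,ss·e^(−kτ) ≈ 115.743 × 0.1768 ≈ 20.463 mcg/mL.
Trough 20.5 mcg/mL vs MEC 29 mcg/mL: subtherapeutic.

20.5 mcg/mL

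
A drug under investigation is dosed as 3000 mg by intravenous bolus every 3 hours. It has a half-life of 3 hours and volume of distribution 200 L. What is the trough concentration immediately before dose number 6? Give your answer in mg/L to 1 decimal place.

f = (1/2)^(τ/t½) = (1/2)^(3/3) ≈ 0.5000.
C₀ = D/Vd = 3000/200 ≈ 15.000 mg/L.
Before the 6th dose, 5 doses have been given. Superposition: Cmin = C₀·(f + f² + … + f^5).
≈ 15.000 × (0.5000 + 0.2500 + 0.1250 + 0.0625 + 0.0313) ≈ 15.000 × 0.9688 ≈ 14.532 mg/L.

14.5 mg/L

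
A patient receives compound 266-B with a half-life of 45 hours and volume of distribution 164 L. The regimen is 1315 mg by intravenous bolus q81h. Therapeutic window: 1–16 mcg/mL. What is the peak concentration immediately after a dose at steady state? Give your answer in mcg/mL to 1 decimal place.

11.2 mcg/mL

Over one 81-h interval, 81/45 ≈ 1.8 half-lives elapse, leaving f ≈ 0.2872 of each dose.
Accumulation ratio R = 1/(1 − f) ≈ 1/0.7128 ≈ 1.4029.
Each bolus raises the concentration by D/Vd = 1315/164 ≈ 8.018 mcg/mL.
Steady-state peak Cmax,ss = C₀·R ≈ 8.018 × 1.4029 ≈ 11.248 mcg/mL.
Peak 11.2 mcg/mL vs MTC 16 mcg/mL: below toxic threshold.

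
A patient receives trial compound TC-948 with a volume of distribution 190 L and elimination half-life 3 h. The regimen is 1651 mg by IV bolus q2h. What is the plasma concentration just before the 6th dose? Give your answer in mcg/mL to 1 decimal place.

13.3 mcg/mL

f = (1/2)^(τ/t½) = (1/2)^(2/3) ≈ 0.6300.
C₀ = D/Vd = 1651/190 ≈ 8.689 mcg/mL.
Before the 6th dose, 5 doses have been given. Superposition: Cmin = C₀·(f + f² + … + f^5).
≈ 8.689 × (0.6300 + 0.3969 + 0.2500 + 0.1575 + 0.0992) ≈ 8.689 × 1.5336 ≈ 13.325 mcg/mL.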